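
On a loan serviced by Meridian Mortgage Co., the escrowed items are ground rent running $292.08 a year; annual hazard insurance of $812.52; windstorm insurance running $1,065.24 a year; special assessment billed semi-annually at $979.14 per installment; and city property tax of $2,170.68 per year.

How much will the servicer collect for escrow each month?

$524.90

Ground rent: $292.08
Hazard insurance: $812.52
Windstorm insurance: $1,065.24
Special assessment: $979.14 × 2 = $1,958.28
City property tax: $2,170.68
Combined annual = $292.08 + $812.52 + $1,065.24 + $1,958.28 + $2,170.68 = $6,298.80
Base monthly escrow = $6,298.80 ÷ 12 = $524.90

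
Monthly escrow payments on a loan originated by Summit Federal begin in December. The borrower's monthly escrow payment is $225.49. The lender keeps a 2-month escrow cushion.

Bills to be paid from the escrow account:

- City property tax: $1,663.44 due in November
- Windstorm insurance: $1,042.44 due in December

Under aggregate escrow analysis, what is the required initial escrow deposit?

$1,267.93

Cushion = 2 × $225.49 = $450.98
Trial balance (start $0, +$225.49 each month, − disbursements):
  Dec: +$225.49 − $1,042.44 → -$816.95
  Jan: +$225.49 → -$591.46
  Feb: +$225.49 → -$365.97
  Mar: +$225.49 → -$140.48
  Apr: +$225.49 → $85.01
  May: +$225.49 → $310.50
  Jun: +$225.49 → $535.99
  Jul: +$225.49 → $761.48
  Aug: +$225.49 → $986.97
  Sep: +$225.49 → $1,212.46
  Oct: +$225.49 → $1,437.95
  Nov: +$225.49 − $1,663.44 → $0.00
Lowest trial balance = -$816.95 (Dec)
Initial deposit = cushion − low point = $450.98 − (-$816.95) = $1,267.93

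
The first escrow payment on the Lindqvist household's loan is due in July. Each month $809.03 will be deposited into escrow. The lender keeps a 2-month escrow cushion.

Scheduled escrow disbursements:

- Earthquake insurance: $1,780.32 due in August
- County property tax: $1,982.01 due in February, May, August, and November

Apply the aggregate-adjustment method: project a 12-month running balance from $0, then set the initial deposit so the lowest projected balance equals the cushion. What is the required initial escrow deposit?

$3,762.33

Cushion = 2 × $809.03 = $1,618.06
Trial balance (start $0, +$809.03 each month, − disbursements):
  Jul: +$809.03 → $809.03
  Aug: +$809.03 − $3,762.33 → -$2,144.27
  Sep: +$809.03 → -$1,335.24
  Oct: +$809.03 → -$526.21
  Nov: +$809.03 − $1,982.01 → -$1,699.19
  Dec: +$809.03 → -$890.16
  Jan: +$809.03 → -$81.13
  Feb: +$809.03 − $1,982.01 → -$1,254.11
  Mar: +$809.03 → -$445.08
  Apr: +$809.03 → $363.95
  May: +$809.03 − $1,982.01 → -$809.03
  Jun: +$809.03 → $0.00
Lowest trial balance = -$2,144.27 (Aug)
Initial deposit = cushion − low point = $1,618.06 − (-$2,144.27) = $3,762.33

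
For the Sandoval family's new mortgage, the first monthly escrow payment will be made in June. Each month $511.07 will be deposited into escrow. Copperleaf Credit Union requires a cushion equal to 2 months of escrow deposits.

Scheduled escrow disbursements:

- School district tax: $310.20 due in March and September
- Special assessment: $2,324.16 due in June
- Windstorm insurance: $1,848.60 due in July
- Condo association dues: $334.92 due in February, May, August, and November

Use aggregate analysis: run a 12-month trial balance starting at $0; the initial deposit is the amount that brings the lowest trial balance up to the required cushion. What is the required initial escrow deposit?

Cushion = 2 × $511.07 = $1,022.14
Trial balance (start $0, +$511.07 each month, − disbursements):
  Jun: +$511.07 − $2,324.16 → -$1,813.09
  Jul: +$511.07 − $1,848.60 → -$3,150.62
  Aug: +$511.07 − $334.92 → -$2,974.47
  Sep: +$511.07 − $310.20 → -$2,773.60
  Oct: +$511.07 → -$2,262.53
  Nov: +$511.07 − $334.92 → -$2,086.38
  Dec: +$511.07 → -$1,575.31
  Jan: +$511.07 → -$1,064.24
  Feb: +$511.07 − $334.92 → -$888.09
  Mar: +$511.07 − $310.20 → -$687.22
  Apr: +$511.07 → -$176.15
  May: +$511.07 − $334.92 → $0.00
Lowest trial balance = -$3,150.62 (Jul)
Initial deposit = cushion − low point = $1,022.14 − (-$3,150.62) = $4,172.76

$4,172.76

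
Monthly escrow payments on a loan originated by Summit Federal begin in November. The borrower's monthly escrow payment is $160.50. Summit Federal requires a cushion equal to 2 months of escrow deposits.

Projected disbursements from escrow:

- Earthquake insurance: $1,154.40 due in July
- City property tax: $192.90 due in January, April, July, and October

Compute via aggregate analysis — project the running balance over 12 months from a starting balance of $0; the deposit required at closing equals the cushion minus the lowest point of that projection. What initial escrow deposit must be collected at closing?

Cushion = 2 × $160.50 = $321.00
Trial balance (start $0, +$160.50 each month, − disbursements):
  Nov: +$160.50 → $160.50
  Dec: +$160.50 → $321.00
  Jan: +$160.50 − $192.90 → $288.60
  Feb: +$160.50 → $449.10
  Mar: +$160.50 → $609.60
  Apr: +$160.50 − $192.90 → $577.20
  May: +$160.50 → $737.70
  Jun: +$160.50 → $898.20
  Jul: +$160.50 − $1,347.30 → -$288.60
  Aug: +$160.50 → -$128.10
  Sep: +$160.50 → $32.40
  Oct: +$160.50 − $192.90 → $0.00
Lowest trial balance = -$288.60 (Jul)
Initial deposit = cushion − low point = $321.00 − (-$288.60) = $609.60

$609.60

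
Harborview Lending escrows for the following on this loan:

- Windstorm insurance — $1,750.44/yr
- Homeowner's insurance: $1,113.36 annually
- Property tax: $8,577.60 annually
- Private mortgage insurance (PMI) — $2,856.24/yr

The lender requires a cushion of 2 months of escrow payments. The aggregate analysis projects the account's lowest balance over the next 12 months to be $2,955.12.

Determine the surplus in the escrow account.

$572.18

Windstorm insurance — $1,750.44 per year
Homeowner's insurance — $1,113.36 per year
Property tax — $8,577.60 per year
Private mortgage insurance (PMI) — $2,856.24 per year
Total annual escrow = $1,750.44 + $1,113.36 + $8,577.60 + $2,856.24 = $14,297.64
Per month = $14,297.64 ÷ 12 = $1,191.47
Cushion = 2 × $1,191.47 = $2,382.94
Excess over cushion: $2,955.12 − $2,382.94 = $572.18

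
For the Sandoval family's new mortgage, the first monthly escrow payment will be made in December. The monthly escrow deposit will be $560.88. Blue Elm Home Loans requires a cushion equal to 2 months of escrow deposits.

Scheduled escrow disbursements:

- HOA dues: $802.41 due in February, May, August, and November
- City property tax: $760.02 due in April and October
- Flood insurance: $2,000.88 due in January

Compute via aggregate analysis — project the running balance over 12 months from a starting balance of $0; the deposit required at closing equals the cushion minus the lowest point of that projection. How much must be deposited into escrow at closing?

$2,242.41

Cushion = 2 × $560.88 = $1,121.76
Trial balance (start $0, +$560.88 each month, − disbursements):
  Dec: +$560.88 → $560.88
  Jan: +$560.88 − $2,000.88 → -$879.12
  Feb: +$560.88 − $802.41 → -$1,120.65
  Mar: +$560.88 → -$559.77
  Apr: +$560.88 − $760.02 → -$758.91
  May: +$560.88 − $802.41 → -$1,000.44
  Jun: +$560.88 → -$439.56
  Jul: +$560.88 → $121.32
  Aug: +$560.88 − $802.41 → -$120.21
  Sep: +$560.88 → $440.67
  Oct: +$560.88 − $760.02 → $241.53
  Nov: +$560.88 − $802.41 → $0.00
Lowest trial balance = -$1,120.65 (Feb)
Initial deposit = cushion − low point = $1,121.76 − (-$1,120.65) = $2,242.41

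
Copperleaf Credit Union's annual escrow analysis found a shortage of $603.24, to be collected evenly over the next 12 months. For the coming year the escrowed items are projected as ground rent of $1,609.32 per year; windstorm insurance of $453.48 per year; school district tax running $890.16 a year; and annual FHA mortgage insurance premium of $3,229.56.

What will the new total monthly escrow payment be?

$565.48

Ground rent: $1,609.32
Windstorm insurance: $453.48
School district tax: $890.16
FHA mortgage insurance premium: $3,229.56
Total per year = $6,182.52
Base monthly escrow = $6,182.52 / 12 = $515.21
Monthly shortage recovery: $603.24 ÷ 12 = $50.27
Adjusted monthly = $515.21 + $50.27 = $565.48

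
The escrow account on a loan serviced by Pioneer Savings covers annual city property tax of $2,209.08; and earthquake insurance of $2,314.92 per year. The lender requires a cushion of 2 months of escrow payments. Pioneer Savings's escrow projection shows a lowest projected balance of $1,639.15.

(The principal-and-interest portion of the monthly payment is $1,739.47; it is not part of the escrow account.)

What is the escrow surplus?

$885.15

City property tax: $2,209.08
Earthquake insurance: $2,314.92
Combined annual = $2,209.08 + $2,314.92 = $4,524.00
Per month = $4,524.00 ÷ 12 = $377.00
Cushion = 2 × $377.00 = $754.00
Excess over cushion: $1,639.15 − $754.00 = $885.15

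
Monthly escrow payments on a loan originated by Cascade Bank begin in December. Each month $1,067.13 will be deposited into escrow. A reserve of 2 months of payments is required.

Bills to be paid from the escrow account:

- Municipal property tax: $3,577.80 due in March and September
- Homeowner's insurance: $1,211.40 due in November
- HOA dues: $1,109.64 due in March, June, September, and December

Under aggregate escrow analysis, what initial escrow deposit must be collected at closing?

Cushion = 2 × $1,067.13 = $2,134.26
Trial balance (start $0, +$1,067.13 each month, − disbursements):
  Dec: +$1,067.13 − $1,109.64 → -$42.51
  Jan: +$1,067.13 → $1,024.62
  Feb: +$1,067.13 → $2,091.75
  Mar: +$1,067.13 − $4,687.44 → -$1,528.56
  Apr: +$1,067.13 → -$461.43
  May: +$1,067.13 → $605.70
  Jun: +$1,067.13 − $1,109.64 → $563.19
  Jul: +$1,067.13 → $1,630.32
  Aug: +$1,067.13 → $2,697.45
  Sep: +$1,067.13 − $4,687.44 → -$922.86
  Oct: +$1,067.13 → $144.27
  Nov: +$1,067.13 − $1,211.40 → $0.00
Lowest trial balance = -$1,528.56 (Mar)
Initial deposit = cushion − low point = $2,134.26 − (-$1,528.56) = $3,662.82

$3,662.82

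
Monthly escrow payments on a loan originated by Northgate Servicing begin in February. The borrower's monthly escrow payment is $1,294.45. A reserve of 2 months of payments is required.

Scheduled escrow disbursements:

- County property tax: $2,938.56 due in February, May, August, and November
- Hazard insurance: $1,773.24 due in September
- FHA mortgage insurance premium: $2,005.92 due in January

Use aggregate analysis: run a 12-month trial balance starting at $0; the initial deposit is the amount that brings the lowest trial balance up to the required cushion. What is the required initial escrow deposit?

Cushion = 2 × $1,294.45 = $2,588.90
Trial balance (start $0, +$1,294.45 each month, − disbursements):
  Feb: +$1,294.45 − $2,938.56 → -$1,644.11
  Mar: +$1,294.45 → -$349.66
  Apr: +$1,294.45 → $944.79
  May: +$1,294.45 − $2,938.56 → -$699.32
  Jun: +$1,294.45 → $595.13
  Jul: +$1,294.45 → $1,889.58
  Aug: +$1,294.45 − $2,938.56 → $245.47
  Sep: +$1,294.45 − $1,773.24 → -$233.32
  Oct: +$1,294.45 → $1,061.13
  Nov: +$1,294.45 − $2,938.56 → -$582.98
  Dec: +$1,294.45 → $711.47
  Jan: +$1,294.45 − $2,005.92 → $0.00
Lowest trial balance = -$1,644.11 (Feb)
Initial deposit = cushion − low point = $2,588.90 − (-$1,644.11) = $4,233.01

$4,233.01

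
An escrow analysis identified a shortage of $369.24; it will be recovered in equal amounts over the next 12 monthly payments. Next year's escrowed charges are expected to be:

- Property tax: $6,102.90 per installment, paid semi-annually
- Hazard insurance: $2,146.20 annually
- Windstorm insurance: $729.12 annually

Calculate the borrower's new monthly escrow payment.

$1,287.53

Property tax = $6,102.90 × 2 = $12,205.80 annually
Hazard insurance = $2,146.20 annually
Windstorm insurance = $729.12 annually
Combined annual = $12,205.80 + $2,146.20 + $729.12 = $15,081.12
Monthly escrow = $15,081.12 ÷ 12 = $1,256.76
Shortage per month = $369.24 / 12 = $30.77
Adjusted monthly = $1,256.76 + $30.77 = $1,287.53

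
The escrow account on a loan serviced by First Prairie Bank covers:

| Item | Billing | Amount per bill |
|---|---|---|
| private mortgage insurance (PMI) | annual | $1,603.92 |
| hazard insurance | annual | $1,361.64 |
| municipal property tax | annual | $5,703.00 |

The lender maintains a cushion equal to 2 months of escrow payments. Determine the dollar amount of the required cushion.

$1,444.76

Private mortgage insurance (PMI) — $1,603.92
Hazard insurance — $1,361.64
Municipal property tax — $5,703.00
Annual escrow total = $8,668.56
Monthly = $8,668.56 ÷ 12 = $722.38
Reserve = 2 × $722.38 = $1,444.76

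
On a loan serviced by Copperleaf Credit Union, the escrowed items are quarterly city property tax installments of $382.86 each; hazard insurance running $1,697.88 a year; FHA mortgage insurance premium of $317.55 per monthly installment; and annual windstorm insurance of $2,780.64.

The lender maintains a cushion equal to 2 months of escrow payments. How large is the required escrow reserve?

$1,636.76

City property tax: $382.86 × 4 = $1,531.44 annually
Hazard insurance: $1,697.88 annually
FHA mortgage insurance premium: $317.55 × 12 = $3,810.60 annually
Windstorm insurance: $2,780.64 annually
Combined annual = $9,820.56
Base monthly escrow = $9,820.56 / 12 = $818.38
Reserve = 2 × $818.38 = $1,636.76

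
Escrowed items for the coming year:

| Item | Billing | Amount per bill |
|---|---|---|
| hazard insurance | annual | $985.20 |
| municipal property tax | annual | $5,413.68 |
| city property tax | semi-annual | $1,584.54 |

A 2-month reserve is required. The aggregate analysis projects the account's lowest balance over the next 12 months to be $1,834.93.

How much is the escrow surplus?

$240.27

Hazard insurance = $985.20/yr
Municipal property tax = $5,413.68/yr
City property tax = $1,584.54 × 2 = $3,169.08/yr
Annual escrow total = $9,567.96
Monthly escrow = $9,567.96 / 12 = $797.33
Required cushion = 2 × $797.33 = $1,594.66
Surplus = $1,834.93 − $1,594.66 = $240.27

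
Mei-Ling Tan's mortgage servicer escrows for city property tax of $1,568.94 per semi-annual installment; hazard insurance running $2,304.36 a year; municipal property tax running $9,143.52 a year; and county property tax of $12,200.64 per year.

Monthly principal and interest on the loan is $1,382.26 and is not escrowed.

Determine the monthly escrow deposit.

City property tax = $1,568.94 × 2 = $3,137.88
Hazard insurance = $2,304.36
Municipal property tax = $9,143.52
County property tax = $12,200.64
Combined annual = $26,786.40
Monthly = $26,786.40 ÷ 12 = $2,232.20

$2,232.20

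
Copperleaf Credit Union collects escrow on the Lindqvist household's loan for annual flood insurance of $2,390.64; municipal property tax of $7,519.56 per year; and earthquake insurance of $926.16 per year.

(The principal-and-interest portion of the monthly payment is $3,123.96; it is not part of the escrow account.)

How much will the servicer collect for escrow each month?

Flood insurance = $2,390.64
Municipal property tax = $7,519.56
Earthquake insurance = $926.16
Annual escrow total = $2,390.64 + $7,519.56 + $926.16 = $10,836.36
Monthly escrow = $10,836.36 ÷ 12 = $903.03

$903.03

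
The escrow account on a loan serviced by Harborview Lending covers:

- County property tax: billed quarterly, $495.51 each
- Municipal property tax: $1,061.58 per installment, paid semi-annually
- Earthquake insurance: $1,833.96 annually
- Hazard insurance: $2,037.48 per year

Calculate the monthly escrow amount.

County property tax — $495.51 × 4 = $1,982.04/yr
Municipal property tax — $1,061.58 × 2 = $2,123.16/yr
Earthquake insurance — $1,833.96/yr
Hazard insurance — $2,037.48/yr
Total per year = $1,982.04 + $2,123.16 + $1,833.96 + $2,037.48 = $7,976.64
Monthly escrow = $7,976.64 / 12 = $664.72

$664.72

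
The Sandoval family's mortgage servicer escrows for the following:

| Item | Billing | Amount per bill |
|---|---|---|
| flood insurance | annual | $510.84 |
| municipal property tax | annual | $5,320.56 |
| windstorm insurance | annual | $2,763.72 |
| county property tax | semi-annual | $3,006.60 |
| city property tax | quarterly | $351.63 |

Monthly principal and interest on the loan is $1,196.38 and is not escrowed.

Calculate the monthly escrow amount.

$1,334.57

Flood insurance: $510.84
Municipal property tax: $5,320.56
Windstorm insurance: $2,763.72
County property tax: $3,006.60 × 2 = $6,013.20
City property tax: $351.63 × 4 = $1,406.52
Yearly total = $16,014.84
Monthly = $16,014.84 ÷ 12 = $1,334.57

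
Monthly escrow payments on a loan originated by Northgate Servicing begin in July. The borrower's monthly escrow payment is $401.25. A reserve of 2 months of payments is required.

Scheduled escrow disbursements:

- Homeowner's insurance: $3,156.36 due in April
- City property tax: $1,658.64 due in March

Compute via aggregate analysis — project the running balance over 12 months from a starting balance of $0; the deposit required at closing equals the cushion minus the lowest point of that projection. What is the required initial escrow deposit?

$1,605.00

Cushion = 2 × $401.25 = $802.50
Trial balance (start $0, +$401.25 each month, − disbursements):
  Jul: +$401.25 → $401.25
  Aug: +$401.25 → $802.50
  Sep: +$401.25 → $1,203.75
  Oct: +$401.25 → $1,605.00
  Nov: +$401.25 → $2,006.25
  Dec: +$401.25 → $2,407.50
  Jan: +$401.25 → $2,808.75
  Feb: +$401.25 → $3,210.00
  Mar: +$401.25 − $1,658.64 → $1,952.61
  Apr: +$401.25 − $3,156.36 → -$802.50
  May: +$401.25 → -$401.25
  Jun: +$401.25 → $0.00
Lowest trial balance = -$802.50 (Apr)
Initial deposit = cushion − low point = $802.50 − (-$802.50) = $1,605.00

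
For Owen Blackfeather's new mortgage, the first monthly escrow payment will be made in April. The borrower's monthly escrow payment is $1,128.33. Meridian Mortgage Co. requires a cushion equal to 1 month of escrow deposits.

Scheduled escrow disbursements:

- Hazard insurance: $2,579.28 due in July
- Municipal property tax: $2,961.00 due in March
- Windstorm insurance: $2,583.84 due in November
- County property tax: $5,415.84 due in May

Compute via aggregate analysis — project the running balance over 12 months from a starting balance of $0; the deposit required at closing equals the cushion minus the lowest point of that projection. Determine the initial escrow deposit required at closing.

Cushion = 1 × $1,128.33 = $1,128.33
Trial balance (start $0, +$1,128.33 each month, − disbursements):
  Apr: +$1,128.33 → $1,128.33
  May: +$1,128.33 − $5,415.84 → -$3,159.18
  Jun: +$1,128.33 → -$2,030.85
  Jul: +$1,128.33 − $2,579.28 → -$3,481.80
  Aug: +$1,128.33 → -$2,353.47
  Sep: +$1,128.33 → -$1,225.14
  Oct: +$1,128.33 → -$96.81
  Nov: +$1,128.33 − $2,583.84 → -$1,552.32
  Dec: +$1,128.33 → -$423.99
  Jan: +$1,128.33 → $704.34
  Feb: +$1,128.33 → $1,832.67
  Mar: +$1,128.33 − $2,961.00 → $0.00
Lowest trial balance = -$3,481.80 (Jul)
Initial deposit = cushion − low point = $1,128.33 − (-$3,481.80) = $4,610.13

$4,610.13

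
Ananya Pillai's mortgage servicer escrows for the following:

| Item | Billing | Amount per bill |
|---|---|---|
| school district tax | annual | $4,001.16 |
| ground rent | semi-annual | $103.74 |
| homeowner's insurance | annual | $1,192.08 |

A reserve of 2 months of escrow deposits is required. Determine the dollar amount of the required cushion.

$900.12

School district tax: $4,001.16/yr
Ground rent: $103.74 × 2 = $207.48/yr
Homeowner's insurance: $1,192.08/yr
Yearly total = $4,001.16 + $207.48 + $1,192.08 = $5,400.72
Base monthly escrow = $5,400.72 ÷ 12 = $450.06
Reserve = 2 × $450.06 = $900.12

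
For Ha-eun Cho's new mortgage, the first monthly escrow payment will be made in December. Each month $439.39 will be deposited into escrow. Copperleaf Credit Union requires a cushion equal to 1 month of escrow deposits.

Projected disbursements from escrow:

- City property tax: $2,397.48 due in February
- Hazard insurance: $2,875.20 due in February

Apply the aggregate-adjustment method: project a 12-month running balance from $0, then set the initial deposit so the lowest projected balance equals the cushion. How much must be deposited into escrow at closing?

$4,393.90

Cushion = 1 × $439.39 = $439.39
Trial balance (start $0, +$439.39 each month, − disbursements):
  Dec: +$439.39 → $439.39
  Jan: +$439.39 → $878.78
  Feb: +$439.39 − $5,272.68 → -$3,954.51
  Mar: +$439.39 → -$3,515.12
  Apr: +$439.39 → -$3,075.73
  May: +$439.39 → -$2,636.34
  Jun: +$439.39 → -$2,196.95
  Jul: +$439.39 → -$1,757.56
  Aug: +$439.39 → -$1,318.17
  Sep: +$439.39 → -$878.78
  Oct: +$439.39 → -$439.39
  Nov: +$439.39 → $0.00
Lowest trial balance = -$3,954.51 (Feb)
Initial deposit = cushion − low point = $439.39 − (-$3,954.51) = $4,393.90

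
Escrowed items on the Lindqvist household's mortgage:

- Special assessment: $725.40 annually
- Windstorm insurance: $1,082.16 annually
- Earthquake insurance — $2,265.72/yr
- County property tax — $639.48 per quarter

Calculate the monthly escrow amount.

Special assessment: $725.40 per year
Windstorm insurance: $1,082.16 per year
Earthquake insurance: $2,265.72 per year
County property tax: $639.48 × 4 = $2,557.92 per year
Annual escrow total = $725.40 + $1,082.16 + $2,265.72 + $2,557.92 = $6,631.20
Monthly escrow = $6,631.20 ÷ 12 = $552.60

$552.60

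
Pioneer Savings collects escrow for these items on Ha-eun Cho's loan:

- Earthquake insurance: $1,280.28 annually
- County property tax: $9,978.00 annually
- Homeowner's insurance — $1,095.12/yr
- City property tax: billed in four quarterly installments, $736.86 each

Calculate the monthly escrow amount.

Earthquake insurance — $1,280.28 annually
County property tax — $9,978.00 annually
Homeowner's insurance — $1,095.12 annually
City property tax — $736.86 × 4 = $2,947.44 annually
Total annual escrow = $1,280.28 + $9,978.00 + $1,095.12 + $2,947.44 = $15,300.84
Base monthly escrow = $15,300.84 / 12 = $1,275.07

$1,275.07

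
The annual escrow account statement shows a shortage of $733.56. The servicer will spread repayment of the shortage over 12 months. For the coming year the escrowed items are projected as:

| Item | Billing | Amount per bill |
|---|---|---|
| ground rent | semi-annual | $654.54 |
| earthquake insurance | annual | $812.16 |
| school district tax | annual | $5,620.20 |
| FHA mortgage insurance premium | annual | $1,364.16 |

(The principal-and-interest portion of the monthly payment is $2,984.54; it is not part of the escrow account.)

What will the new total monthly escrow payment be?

$819.93

Ground rent = $654.54 × 2 = $1,309.08 per year
Earthquake insurance = $812.16 per year
School district tax = $5,620.20 per year
FHA mortgage insurance premium = $1,364.16 per year
Total per year = $9,105.60
Per month = $9,105.60 ÷ 12 = $758.80
Monthly shortage recovery: $733.56 / 12 = $61.13
Adjusted monthly = $758.80 + $61.13 = $819.93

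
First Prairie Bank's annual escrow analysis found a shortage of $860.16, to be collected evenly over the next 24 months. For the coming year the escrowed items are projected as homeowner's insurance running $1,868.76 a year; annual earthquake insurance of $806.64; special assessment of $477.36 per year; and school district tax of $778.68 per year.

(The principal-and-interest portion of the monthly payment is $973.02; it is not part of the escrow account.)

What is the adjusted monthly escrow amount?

Homeowner's insurance: $1,868.76 annually
Earthquake insurance: $806.64 annually
Special assessment: $477.36 annually
School district tax: $778.68 annually
Yearly total = $1,868.76 + $806.64 + $477.36 + $778.68 = $3,931.44
Monthly escrow = $3,931.44 / 12 = $327.62
Monthly shortage recovery: $860.16 / 24 = $35.84
Adjusted monthly = $327.62 + $35.84 = $363.46

$363.46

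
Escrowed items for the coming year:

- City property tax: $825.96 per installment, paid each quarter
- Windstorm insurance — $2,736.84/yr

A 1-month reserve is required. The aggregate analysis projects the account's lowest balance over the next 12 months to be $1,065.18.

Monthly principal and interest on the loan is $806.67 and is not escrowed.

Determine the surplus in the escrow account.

$561.79

City property tax — $825.96 × 4 = $3,303.84/yr
Windstorm insurance — $2,736.84/yr
Yearly total = $3,303.84 + $2,736.84 = $6,040.68
Monthly escrow = $6,040.68 ÷ 12 = $503.39
Required cushion = 1 × $503.39 = $503.39
Surplus = $1,065.18 − $503.39 = $561.79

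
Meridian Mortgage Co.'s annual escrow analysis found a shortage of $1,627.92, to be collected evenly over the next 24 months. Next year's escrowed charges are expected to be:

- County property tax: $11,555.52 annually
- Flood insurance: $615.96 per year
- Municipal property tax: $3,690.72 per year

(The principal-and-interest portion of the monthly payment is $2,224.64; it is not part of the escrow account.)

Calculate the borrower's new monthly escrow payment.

County property tax: $11,555.52 per year
Flood insurance: $615.96 per year
Municipal property tax: $3,690.72 per year
Yearly total = $15,862.20
Base monthly escrow = $15,862.20 / 12 = $1,321.85
Shortage per month = $1,627.92 ÷ 24 = $67.83
Adjusted monthly = $1,321.85 + $67.83 = $1,389.68

$1,389.68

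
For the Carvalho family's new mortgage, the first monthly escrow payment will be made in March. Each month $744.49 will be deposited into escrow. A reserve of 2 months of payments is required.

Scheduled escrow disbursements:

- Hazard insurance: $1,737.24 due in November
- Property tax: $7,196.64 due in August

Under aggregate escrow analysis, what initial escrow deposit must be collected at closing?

$4,218.68

Cushion = 2 × $744.49 = $1,488.98
Trial balance (start $0, +$744.49 each month, − disbursements):
  Mar: +$744.49 → $744.49
  Apr: +$744.49 → $1,488.98
  May: +$744.49 → $2,233.47
  Jun: +$744.49 → $2,977.96
  Jul: +$744.49 → $3,722.45
  Aug: +$744.49 − $7,196.64 → -$2,729.70
  Sep: +$744.49 → -$1,985.21
  Oct: +$744.49 → -$1,240.72
  Nov: +$744.49 − $1,737.24 → -$2,233.47
  Dec: +$744.49 → -$1,488.98
  Jan: +$744.49 → -$744.49
  Feb: +$744.49 → $0.00
Lowest trial balance = -$2,729.70 (Aug)
Initial deposit = cushion − low point = $1,488.98 − (-$2,729.70) = $4,218.68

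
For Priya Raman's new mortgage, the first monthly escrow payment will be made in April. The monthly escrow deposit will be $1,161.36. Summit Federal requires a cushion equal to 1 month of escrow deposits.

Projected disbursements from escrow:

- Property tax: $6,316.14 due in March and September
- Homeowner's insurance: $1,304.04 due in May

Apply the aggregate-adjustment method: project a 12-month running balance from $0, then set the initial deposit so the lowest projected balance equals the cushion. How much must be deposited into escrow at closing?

$1,813.38

Cushion = 1 × $1,161.36 = $1,161.36
Trial balance (start $0, +$1,161.36 each month, − disbursements):
  Apr: +$1,161.36 → $1,161.36
  May: +$1,161.36 − $1,304.04 → $1,018.68
  Jun: +$1,161.36 → $2,180.04
  Jul: +$1,161.36 → $3,341.40
  Aug: +$1,161.36 → $4,502.76
  Sep: +$1,161.36 − $6,316.14 → -$652.02
  Oct: +$1,161.36 → $509.34
  Nov: +$1,161.36 → $1,670.70
  Dec: +$1,161.36 → $2,832.06
  Jan: +$1,161.36 → $3,993.42
  Feb: +$1,161.36 → $5,154.78
  Mar: +$1,161.36 − $6,316.14 → $0.00
Lowest trial balance = -$652.02 (Sep)
Initial deposit = cushion − low point = $1,161.36 − (-$652.02) = $1,813.38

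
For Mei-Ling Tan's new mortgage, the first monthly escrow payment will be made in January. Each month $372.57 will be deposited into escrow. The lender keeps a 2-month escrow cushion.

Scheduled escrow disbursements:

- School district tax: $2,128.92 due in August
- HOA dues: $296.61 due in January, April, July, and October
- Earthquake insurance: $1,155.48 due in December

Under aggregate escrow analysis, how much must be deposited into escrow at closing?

$783.33

Cushion = 2 × $372.57 = $745.14
Trial balance (start $0, +$372.57 each month, − disbursements):
  Jan: +$372.57 − $296.61 → $75.96
  Feb: +$372.57 → $448.53
  Mar: +$372.57 → $821.10
  Apr: +$372.57 − $296.61 → $897.06
  May: +$372.57 → $1,269.63
  Jun: +$372.57 → $1,642.20
  Jul: +$372.57 − $296.61 → $1,718.16
  Aug: +$372.57 − $2,128.92 → -$38.19
  Sep: +$372.57 → $334.38
  Oct: +$372.57 − $296.61 → $410.34
  Nov: +$372.57 → $782.91
  Dec: +$372.57 − $1,155.48 → $0.00
Lowest trial balance = -$38.19 (Aug)
Initial deposit = cushion − low point = $745.14 − (-$38.19) = $783.33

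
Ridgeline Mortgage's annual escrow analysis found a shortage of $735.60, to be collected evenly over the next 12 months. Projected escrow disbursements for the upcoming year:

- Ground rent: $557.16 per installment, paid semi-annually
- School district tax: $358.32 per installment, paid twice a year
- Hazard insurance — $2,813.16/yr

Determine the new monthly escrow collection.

Ground rent: $557.16 × 2 = $1,114.32 per year
School district tax: $358.32 × 2 = $716.64 per year
Hazard insurance: $2,813.16 per year
Combined annual = $1,114.32 + $716.64 + $2,813.16 = $4,644.12
Per month = $4,644.12 / 12 = $387.01
Shortage per month = $735.60 / 12 = $61.30
Adjusted monthly = $387.01 + $61.30 = $448.31

$448.31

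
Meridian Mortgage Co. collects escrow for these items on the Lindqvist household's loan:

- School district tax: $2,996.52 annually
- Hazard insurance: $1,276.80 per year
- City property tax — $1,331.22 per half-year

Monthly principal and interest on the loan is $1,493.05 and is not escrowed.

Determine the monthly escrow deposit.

School district tax: $2,996.52 per year
Hazard insurance: $1,276.80 per year
City property tax: $1,331.22 × 2 = $2,662.44 per year
Yearly total = $2,996.52 + $1,276.80 + $2,662.44 = $6,935.76
Per month = $6,935.76 / 12 = $577.98

$577.98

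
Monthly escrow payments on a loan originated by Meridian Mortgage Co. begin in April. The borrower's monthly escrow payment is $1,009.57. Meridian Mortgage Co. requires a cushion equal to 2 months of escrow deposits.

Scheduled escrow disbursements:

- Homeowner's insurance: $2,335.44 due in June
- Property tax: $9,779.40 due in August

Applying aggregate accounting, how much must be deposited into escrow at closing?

Cushion = 2 × $1,009.57 = $2,019.14
Trial balance (start $0, +$1,009.57 each month, − disbursements):
  Apr: +$1,009.57 → $1,009.57
  May: +$1,009.57 → $2,019.14
  Jun: +$1,009.57 − $2,335.44 → $693.27
  Jul: +$1,009.57 → $1,702.84
  Aug: +$1,009.57 − $9,779.40 → -$7,066.99
  Sep: +$1,009.57 → -$6,057.42
  Oct: +$1,009.57 → -$5,047.85
  Nov: +$1,009.57 → -$4,038.28
  Dec: +$1,009.57 → -$3,028.71
  Jan: +$1,009.57 → -$2,019.14
  Feb: +$1,009.57 → -$1,009.57
  Mar: +$1,009.57 → $0.00
Lowest trial balance = -$7,066.99 (Aug)
Initial deposit = cushion − low point = $2,019.14 − (-$7,066.99) = $9,086.13

$9,086.13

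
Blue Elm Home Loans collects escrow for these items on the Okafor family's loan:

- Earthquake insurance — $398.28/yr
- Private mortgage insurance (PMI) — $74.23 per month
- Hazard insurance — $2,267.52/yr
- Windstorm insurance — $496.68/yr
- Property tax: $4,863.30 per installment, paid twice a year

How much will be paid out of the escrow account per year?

$13,779.84

Earthquake insurance — $398.28 annually
Private mortgage insurance (PMI) — $74.23 × 12 = $890.76 annually
Hazard insurance — $2,267.52 annually
Windstorm insurance — $496.68 annually
Property tax — $4,863.30 × 2 = $9,726.60 annually
Combined annual = $13,779.84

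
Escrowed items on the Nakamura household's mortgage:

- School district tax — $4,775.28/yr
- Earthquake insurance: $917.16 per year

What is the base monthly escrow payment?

$474.37

School district tax — $4,775.28 per year
Earthquake insurance — $917.16 per year
Total annual escrow = $4,775.28 + $917.16 = $5,692.44
Monthly escrow = $5,692.44 / 12 = $474.37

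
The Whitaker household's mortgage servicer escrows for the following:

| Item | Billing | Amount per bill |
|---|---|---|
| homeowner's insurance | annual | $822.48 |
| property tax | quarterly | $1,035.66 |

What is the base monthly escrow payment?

Homeowner's insurance = $822.48
Property tax = $1,035.66 × 4 = $4,142.64
Total annual escrow = $822.48 + $4,142.64 = $4,965.12
Base monthly escrow = $4,965.12 ÷ 12 = $413.76

$413.76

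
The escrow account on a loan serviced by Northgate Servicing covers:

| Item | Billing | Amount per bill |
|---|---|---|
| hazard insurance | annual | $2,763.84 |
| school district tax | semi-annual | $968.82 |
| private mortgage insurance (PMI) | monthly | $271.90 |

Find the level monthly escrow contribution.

$663.69

Hazard insurance: $2,763.84
School district tax: $968.82 × 2 = $1,937.64
Private mortgage insurance (PMI): $271.90 × 12 = $3,262.80
Annual escrow total = $7,964.28
Monthly = $7,964.28 / 12 = $663.69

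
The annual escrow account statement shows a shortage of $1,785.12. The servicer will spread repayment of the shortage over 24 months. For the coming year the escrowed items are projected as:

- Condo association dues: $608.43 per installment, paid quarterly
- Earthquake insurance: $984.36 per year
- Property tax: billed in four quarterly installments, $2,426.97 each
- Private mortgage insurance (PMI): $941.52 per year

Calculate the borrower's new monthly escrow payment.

Condo association dues: $608.43 × 4 = $2,433.72 per year
Earthquake insurance: $984.36 per year
Property tax: $2,426.97 × 4 = $9,707.88 per year
Private mortgage insurance (PMI): $941.52 per year
Yearly total = $2,433.72 + $984.36 + $9,707.88 + $941.52 = $14,067.48
Monthly escrow = $14,067.48 ÷ 12 = $1,172.29
Shortage per month = $1,785.12 / 24 = $74.38
Adjusted monthly = $1,172.29 + $74.38 = $1,246.67

$1,246.67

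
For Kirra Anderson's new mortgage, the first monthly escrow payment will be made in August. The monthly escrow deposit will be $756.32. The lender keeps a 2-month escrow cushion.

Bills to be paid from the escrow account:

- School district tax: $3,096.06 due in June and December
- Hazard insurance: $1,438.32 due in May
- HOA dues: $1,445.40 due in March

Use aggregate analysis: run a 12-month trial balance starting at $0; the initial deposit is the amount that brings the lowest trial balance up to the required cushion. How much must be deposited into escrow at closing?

Cushion = 2 × $756.32 = $1,512.64
Trial balance (start $0, +$756.32 each month, − disbursements):
  Aug: +$756.32 → $756.32
  Sep: +$756.32 → $1,512.64
  Oct: +$756.32 → $2,268.96
  Nov: +$756.32 → $3,025.28
  Dec: +$756.32 − $3,096.06 → $685.54
  Jan: +$756.32 → $1,441.86
  Feb: +$756.32 → $2,198.18
  Mar: +$756.32 − $1,445.40 → $1,509.10
  Apr: +$756.32 → $2,265.42
  May: +$756.32 − $1,438.32 → $1,583.42
  Jun: +$756.32 − $3,096.06 → -$756.32
  Jul: +$756.32 → $0.00
Lowest trial balance = -$756.32 (Jun)
Initial deposit = cushion − low point = $1,512.64 − (-$756.32) = $2,268.96

$2,268.96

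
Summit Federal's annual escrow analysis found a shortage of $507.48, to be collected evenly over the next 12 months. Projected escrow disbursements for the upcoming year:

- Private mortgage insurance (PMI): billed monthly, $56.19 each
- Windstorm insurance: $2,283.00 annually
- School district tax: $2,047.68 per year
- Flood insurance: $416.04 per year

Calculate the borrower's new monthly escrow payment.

Private mortgage insurance (PMI) — $56.19 × 12 = $674.28/yr
Windstorm insurance — $2,283.00/yr
School district tax — $2,047.68/yr
Flood insurance — $416.04/yr
Annual escrow total = $674.28 + $2,283.00 + $2,047.68 + $416.04 = $5,421.00
Monthly escrow = $5,421.00 / 12 = $451.75
Monthly shortage recovery: $507.48 / 12 = $42.29
New monthly escrow = $451.75 + $42.29 = $494.04

$494.04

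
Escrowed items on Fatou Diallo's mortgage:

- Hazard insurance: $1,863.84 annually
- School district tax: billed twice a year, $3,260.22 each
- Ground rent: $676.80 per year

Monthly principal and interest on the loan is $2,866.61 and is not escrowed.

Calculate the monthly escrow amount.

$755.09

Hazard insurance = $1,863.84 per year
School district tax = $3,260.22 × 2 = $6,520.44 per year
Ground rent = $676.80 per year
Annual escrow total = $1,863.84 + $6,520.44 + $676.80 = $9,061.08
Monthly escrow = $9,061.08 ÷ 12 = $755.09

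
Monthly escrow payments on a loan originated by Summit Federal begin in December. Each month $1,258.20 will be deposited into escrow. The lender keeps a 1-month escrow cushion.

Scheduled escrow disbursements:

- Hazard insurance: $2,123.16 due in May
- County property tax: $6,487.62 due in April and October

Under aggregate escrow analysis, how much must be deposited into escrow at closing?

Cushion = 1 × $1,258.20 = $1,258.20
Trial balance (start $0, +$1,258.20 each month, − disbursements):
  Dec: +$1,258.20 → $1,258.20
  Jan: +$1,258.20 → $2,516.40
  Feb: +$1,258.20 → $3,774.60
  Mar: +$1,258.20 → $5,032.80
  Apr: +$1,258.20 − $6,487.62 → -$196.62
  May: +$1,258.20 − $2,123.16 → -$1,061.58
  Jun: +$1,258.20 → $196.62
  Jul: +$1,258.20 → $1,454.82
  Aug: +$1,258.20 → $2,713.02
  Sep: +$1,258.20 → $3,971.22
  Oct: +$1,258.20 − $6,487.62 → -$1,258.20
  Nov: +$1,258.20 → $0.00
Lowest trial balance = -$1,258.20 (Oct)
Initial deposit = cushion − low point = $1,258.20 − (-$1,258.20) = $2,516.40

$2,516.40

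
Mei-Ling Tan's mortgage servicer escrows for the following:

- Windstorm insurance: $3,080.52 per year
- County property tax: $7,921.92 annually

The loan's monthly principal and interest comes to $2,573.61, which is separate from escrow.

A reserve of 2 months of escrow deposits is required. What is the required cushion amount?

$1,833.74

Windstorm insurance: $3,080.52
County property tax: $7,921.92
Combined annual = $11,002.44
Base monthly escrow = $11,002.44 / 12 = $916.87
Reserve = 2 × $916.87 = $1,833.74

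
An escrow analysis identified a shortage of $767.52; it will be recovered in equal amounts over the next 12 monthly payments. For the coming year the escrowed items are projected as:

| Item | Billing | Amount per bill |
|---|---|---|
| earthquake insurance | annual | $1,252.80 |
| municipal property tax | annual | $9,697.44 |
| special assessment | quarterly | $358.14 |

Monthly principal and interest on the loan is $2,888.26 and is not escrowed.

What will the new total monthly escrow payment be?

$1,095.86

Earthquake insurance — $1,252.80
Municipal property tax — $9,697.44
Special assessment — $358.14 × 4 = $1,432.56
Annual escrow total = $12,382.80
Per month = $12,382.80 ÷ 12 = $1,031.90
Shortage per month = $767.52 / 12 = $63.96
Adjusted monthly = $1,031.90 + $63.96 = $1,095.86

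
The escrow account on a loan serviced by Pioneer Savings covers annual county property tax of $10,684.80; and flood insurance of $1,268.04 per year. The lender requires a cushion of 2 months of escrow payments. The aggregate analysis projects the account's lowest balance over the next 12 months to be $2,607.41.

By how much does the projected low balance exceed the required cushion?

County property tax = $10,684.80
Flood insurance = $1,268.04
Yearly total = $10,684.80 + $1,268.04 = $11,952.84
Monthly escrow = $11,952.84 / 12 = $996.07
Cushion = 2 × $996.07 = $1,992.14
Surplus = $2,607.41 − $1,992.14 = $615.27

$615.27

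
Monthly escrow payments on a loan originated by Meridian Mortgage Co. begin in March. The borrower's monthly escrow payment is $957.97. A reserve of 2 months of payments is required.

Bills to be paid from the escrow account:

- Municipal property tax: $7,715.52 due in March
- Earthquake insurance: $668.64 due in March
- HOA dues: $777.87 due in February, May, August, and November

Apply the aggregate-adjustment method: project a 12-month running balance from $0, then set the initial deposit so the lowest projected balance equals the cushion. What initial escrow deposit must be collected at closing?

$9,342.13

Cushion = 2 × $957.97 = $1,915.94
Trial balance (start $0, +$957.97 each month, − disbursements):
  Mar: +$957.97 − $8,384.16 → -$7,426.19
  Apr: +$957.97 → -$6,468.22
  May: +$957.97 − $777.87 → -$6,288.12
  Jun: +$957.97 → -$5,330.15
  Jul: +$957.97 → -$4,372.18
  Aug: +$957.97 − $777.87 → -$4,192.08
  Sep: +$957.97 → -$3,234.11
  Oct: +$957.97 → -$2,276.14
  Nov: +$957.97 − $777.87 → -$2,096.04
  Dec: +$957.97 → -$1,138.07
  Jan: +$957.97 → -$180.10
  Feb: +$957.97 − $777.87 → $0.00
Lowest trial balance = -$7,426.19 (Mar)
Initial deposit = cushion − low point = $1,915.94 − (-$7,426.19) = $9,342.13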